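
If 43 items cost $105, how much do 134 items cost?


Direct proportion: y/x = constant
k = 105/43 ≈ 2.4419
y₂ = k × 134 = 105 × 134 / 43 = 14070/43
≈ 327.21

327.21


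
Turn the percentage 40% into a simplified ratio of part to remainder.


40% means 40 parts out of 100; remainder = 60
Part : remainder = 40:60
GCD = 20
= 2:3

2:3


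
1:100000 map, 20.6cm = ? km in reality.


Real distance = map distance × scale
= 20.6cm × 100000
= 2060000 cm = 20600.0 m
= 20.600 km

20.600 km


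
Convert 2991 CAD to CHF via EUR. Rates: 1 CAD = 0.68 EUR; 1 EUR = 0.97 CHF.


Step 1: 2991 CAD × 0.68 = 2033.88 EUR
Step 2: 2033.88 EUR × 0.97 = 1972.86 CHF
Implied rate CAD→CHF = 0.68 × 0.97 = 0.6596
= 1972.86 CHF

1972.86 CHF


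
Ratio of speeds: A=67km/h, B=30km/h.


Ratio = 67:30
GCD = 1
Simplified = 67:30
Time ratio (same distance) = 30:67
Speed ratio = 67:30

67:30


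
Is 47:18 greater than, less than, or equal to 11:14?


47/18 = 2.6111
11/14 = 0.7857
2.6111 > 0.7857, so 47:18 is greater
= greater than

greater than


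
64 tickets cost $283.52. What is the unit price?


Unit rate = total / quantity
= 283.52 / 64
= $4.43 per unit

$4.43 per unit


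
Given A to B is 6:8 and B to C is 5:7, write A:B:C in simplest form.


Match B: multiply A:B by 5 → 30:40
Multiply B:C by 8 → 40:56
Combined: 30:40:56
GCD = 2
= 15:20:28

15:20:28


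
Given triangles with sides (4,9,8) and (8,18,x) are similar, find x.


Scale factor = 8/4 = 2
Missing side = 8 × 2
= 16.0

16.0


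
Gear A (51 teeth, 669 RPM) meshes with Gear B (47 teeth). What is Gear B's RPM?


Gear ratio = 51:47 = 51:47
RPM_B = RPM_A × (teeth_A / teeth_B)
= 669 × (51/47)
= 725.9 RPM

725.9 RPM


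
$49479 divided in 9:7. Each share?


Total parts = 9 + 7 = 16
Part 1: 49479 × 9/16 = 27831.94
Part 2: 49479 × 7/16 = 21647.06
= Part 1: $27831.94, Part 2: $21647.06

Part 1: $27831.94, Part 2: $21647.06


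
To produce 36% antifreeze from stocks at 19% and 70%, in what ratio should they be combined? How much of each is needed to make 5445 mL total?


Let x parts of 19% mix with y parts of 70%.
19x + 70y = 36(x + y)
19x + 70y = 36x + 36y
x(19 - 36) = y(36 - 70)
x/y = (70 - 36)/(36 - 19) = 34/17
Simplify: 2:1
Total parts = 3; one part = 5445/3 = 1815.00 mL
19% solution: 2×1815.00 = 3630.00 mL
70% solution: 1×1815.00 = 1815.00 mL
= ratio 2:1; 3630.00 mL and 1815.00 mL

ratio 2:1; 3630.00 mL and 1815.00 mL


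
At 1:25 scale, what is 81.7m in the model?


Model size = real / scale
= 81.7 / 25
= 3.2680 m

3.2680 m


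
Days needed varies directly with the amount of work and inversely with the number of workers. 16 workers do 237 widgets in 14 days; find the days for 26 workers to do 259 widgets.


Days ∝ work / workers, so d₂ = d₁ × (m₁/m₂) × (w₂/w₁)
Workers factor (inverse): 16/26 ≈ 0.6154
Work factor (direct): 259/237 ≈ 1.0928
d₂ = 14 × 16/26 × 259/237 = (14 × 16 × 259) / (26 × 237) = 58016/6162
≈ 9.42 days

9.42 days


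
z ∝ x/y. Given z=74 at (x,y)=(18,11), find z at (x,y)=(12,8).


z = k·x/y
Solve for k using the known point: k = z·y/x = 74×11/18 = 814/18 ≈ 45.2222
Now evaluate at x=12, y=8:
z = k × 12 / 8 = (814 × 12) / (18 × 8) = 9768/144
≈ 67.8333

67.8333


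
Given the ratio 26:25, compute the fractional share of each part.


Total parts = 26 + 25 = 51
First part: 26/51 = 26/51
Second part: 25/51 = 25/51
= 26/51 and 25/51

26/51 and 25/51


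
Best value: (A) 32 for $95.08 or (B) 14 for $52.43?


Deal A: $95.08/32 = $2.9713/unit
Deal B: $52.43/14 = $3.7450/unit
A is cheaper per unit
= Deal A

Deal A


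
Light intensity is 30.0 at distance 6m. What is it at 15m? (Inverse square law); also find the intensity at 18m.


I₁d₁² = I₂d₂²
I at 15m = 30.0 × (6/15)² = 30.0 × 36/225 = 1080/225 = 4.8000
I at 18m = 30.0 × (6/18)² = 30.0 × 36/324 = 1080/324 ≈ 3.3333
= 4.8000 and 3.3333

4.8000 and 3.3333


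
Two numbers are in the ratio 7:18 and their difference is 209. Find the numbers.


Let A = 7k, B = 18k.
18k - 7k = 209
11k = 209 → k = 209/11 = 19
A = 7×19 = 133, B = 18×19 = 342
= A = 133, B = 342

A = 133, B = 342


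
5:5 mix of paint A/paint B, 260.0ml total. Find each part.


Total parts = 5 + 5 = 10
paint A: 260.0 × 5/10 = 130.0ml
paint B: 260.0 × 5/10 = 130.0ml
= 130.0ml and 130.0ml

130.0ml and 130.0ml


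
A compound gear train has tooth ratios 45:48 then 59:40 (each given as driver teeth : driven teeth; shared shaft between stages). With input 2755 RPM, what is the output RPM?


Stage 1: RPM_B = RPM_A × t_A/t_B = 2755 × 45/48 = 123975/48 ≈ 2582.81
B and C share a shaft → RPM_C = RPM_B
Stage 2: RPM_D = RPM_C × t_C/t_D = RPM_A × (t_A×t_C)/(t_B×t_D)
Overall ratio = (45×59)/(48×40) = 2655/1920
RPM_D = 2755 × 2655/1920 = 7314525/1920
≈ 3809.65 RPM

3809.65 RPM


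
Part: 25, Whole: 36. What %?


Percentage = (part / whole) × 100
= (25 / 36) × 100
≈ 69.44%

69.44%


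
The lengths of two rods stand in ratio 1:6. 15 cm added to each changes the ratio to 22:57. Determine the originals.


Let A = 1k, B = 6k.
(1k + 15) / (6k + 15) = 22/57
Cross-multiply: 57(1k + 15) = 22(6k + 15)
57k + 855 = 132k + 330
57k - 132k = 330 - 855
-75k = -525
k = -525/-75 = 7
A = 1×7 = 7, B = 6×7 = 42
= A = 7, B = 42

A = 7, B = 42


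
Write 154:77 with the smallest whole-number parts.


GCD(154, 77) = 77
154/77 : 77/77
= 2:1

2:1


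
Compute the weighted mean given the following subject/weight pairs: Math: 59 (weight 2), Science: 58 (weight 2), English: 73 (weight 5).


Numerator = 59×2 + 58×2 + 73×5
= 118 + 116 + 365
= 599
Total weight = 9
Weighted avg = 599/9
= 66.56

66.56


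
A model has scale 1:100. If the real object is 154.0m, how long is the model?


Model size = real / scale
= 154.0 / 100
= 1.5400 m

1.5400 m


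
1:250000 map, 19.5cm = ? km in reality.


Real distance = map distance × scale
= 19.5cm × 250000
= 4875000 cm = 48750.0 m
= 48.750 km

48.750 km


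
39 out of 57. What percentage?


Percentage = (part / whole) × 100
= (39 / 57) × 100
≈ 68.42%

68.42%


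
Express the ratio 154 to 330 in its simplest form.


GCD(154, 330) = 22
154/22 : 330/22
= 7:15

7:15


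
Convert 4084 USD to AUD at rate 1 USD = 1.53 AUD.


Amount × rate = 4084 × 1.53
= 6248.52 AUD

6248.52 AUD


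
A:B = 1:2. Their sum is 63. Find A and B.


Let A = 1k, B = 2k.
1k + 2k = 63
3k = 63 → k = 63/3 = 21
A = 1×21 = 21, B = 2×21 = 42
= A = 21, B = 42

A = 21, B = 42


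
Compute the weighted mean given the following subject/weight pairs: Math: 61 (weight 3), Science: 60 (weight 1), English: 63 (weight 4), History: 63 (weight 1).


Numerator = 61×3 + 60×1 + 63×4 + 63×1
= 183 + 60 + 252 + 63
= 558
Total weight = 9
Weighted avg = 558/9
= 62.00

62.00


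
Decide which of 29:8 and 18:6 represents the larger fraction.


29/8 = 3.6250
18/6 = 3.0000
3.6250 > 3.0000, so 29:8 is greater
= 29:8

29:8


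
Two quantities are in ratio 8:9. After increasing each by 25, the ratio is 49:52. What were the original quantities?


Let A = 8k, B = 9k.
(8k + 25) / (9k + 25) = 49/52
Cross-multiply: 52(8k + 25) = 49(9k + 25)
416k + 1300 = 441k + 1225
416k - 441k = 1225 - 1300
-25k = -75
k = -75/-25 = 3
A = 8×3 = 24, B = 9×3 = 27
= A = 24, B = 27

A = 24, B = 27


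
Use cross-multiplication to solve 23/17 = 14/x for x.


Cross multiply: 23 × x = 17 × 14
23x = 238
x = 238 / 23
= 10.35

10.35


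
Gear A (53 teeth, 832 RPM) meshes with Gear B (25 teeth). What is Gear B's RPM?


Gear ratio = 53:25 = 53:25
RPM_B = RPM_A × (teeth_A / teeth_B)
= 832 × (53/25)
= 1763.8 RPM

1763.8 RPM


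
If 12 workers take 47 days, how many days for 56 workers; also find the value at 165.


Inverse proportion: x × y = constant
k = 12 × 47 = 564
At x=56: k/56 = 10.07
At x=165: k/165 = 3.42
= 10.07 and 3.42

10.07 and 3.42


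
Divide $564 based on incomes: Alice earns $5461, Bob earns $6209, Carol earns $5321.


Total income = 5461 + 6209 + 5321 = $16991
Alice: $564 × 5461/16991 = $181.27
Bob: $564 × 6209/16991 = $206.10
Carol: $564 × 5321/16991 = $176.63
= Alice: $181.27, Bob: $206.10, Carol: $176.63

Alice: $181.27, Bob: $206.10, Carol: $176.63


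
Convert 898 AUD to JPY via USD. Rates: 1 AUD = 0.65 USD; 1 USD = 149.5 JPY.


Step 1: 898 AUD × 0.65 = 583.70 USD
Step 2: 583.70 USD × 149.5 = 87263.15 JPY
Implied rate AUD→JPY = 0.65 × 149.5 = 97.1750
= 87263.15 JPY

87263.15 JPY


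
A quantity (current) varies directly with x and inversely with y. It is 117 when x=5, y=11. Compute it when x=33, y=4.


z = k·x/y
Solve for k using the known point: k = z·y/x = 117×11/5 = 1287/5 = 257.4000
Now evaluate at x=33, y=4:
z = k × 33 / 4 = (1287 × 33) / (5 × 4) = 42471/20
= 2123.5500

2123.5500


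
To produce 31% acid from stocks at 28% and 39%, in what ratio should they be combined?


Let x parts of 28% mix with y parts of 39%.
28x + 39y = 31(x + y)
28x + 39y = 31x + 31y
x(28 - 31) = y(31 - 39)
x/y = (39 - 31)/(31 - 28) = 8/3
Simplify: 8:3
= 8:3

8:3


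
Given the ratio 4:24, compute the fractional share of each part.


Total parts = 4 + 24 = 28
First part: 4/28 = 1/7
Second part: 24/28 = 6/7
= 1/7 and 6/7

1/7 and 6/7


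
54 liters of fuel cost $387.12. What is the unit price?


Unit rate = total / quantity
= 387.12 / 54
= $7.17 per unit

$7.17 per unit


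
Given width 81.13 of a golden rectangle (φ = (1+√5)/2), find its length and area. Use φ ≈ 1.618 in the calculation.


φ = (1 + √5) / 2 ≈ 1.618
Length = width × φ = 81.13 × 1.618 = 131.26834
≈ 131.27
Area = width × length = 81.13 × 131.26834 = 10649.8004242 ≈ 10649.80
= Length: 131.27, Area: 10649.80

Length: 131.27, Area: 10649.80


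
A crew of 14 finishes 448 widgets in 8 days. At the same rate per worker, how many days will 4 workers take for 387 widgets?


Days ∝ work / workers, so d₂ = d₁ × (m₁/m₂) × (w₂/w₁)
Workers factor (inverse): 14/4 = 3.5000
Work factor (direct): 387/448 ≈ 0.8638
d₂ = 8 × 14/4 × 387/448 = (8 × 14 × 387) / (4 × 448) = 43344/1792
≈ 24.19 days

24.19 days


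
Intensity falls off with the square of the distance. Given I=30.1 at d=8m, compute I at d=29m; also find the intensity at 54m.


I₁d₁² = I₂d₂²
I at 29m = 30.1 × (8/29)² = 30.1 × 64/841 = 1926.4/841 ≈ 2.2906
I at 54m = 30.1 × (8/54)² = 30.1 × 64/2916 = 1926.4/2916 ≈ 0.6606
= 2.2906 and 0.6606

2.2906 and 0.6606


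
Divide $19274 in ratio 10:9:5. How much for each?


Total parts = 10 + 9 + 5 = 24
Part 1: 19274 × 10/24 = 8030.83
Part 2: 19274 × 9/24 = 7227.75
Part 3: 19274 × 5/24 = 4015.42
= Part 1: $8030.83, Part 2: $7227.75, Part 3: $4015.42

Part 1: $8030.83, Part 2: $7227.75, Part 3: $4015.42


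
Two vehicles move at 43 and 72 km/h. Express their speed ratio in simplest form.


Ratio = 43:72
GCD = 1
Simplified = 43:72
Time ratio (same distance) = 72:43
Speed ratio = 43:72

43:72


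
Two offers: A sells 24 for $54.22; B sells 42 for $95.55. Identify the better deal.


Deal A: $54.22/24 = $2.2592/unit
Deal B: $95.55/42 = $2.2750/unit
A is cheaper per unit
= Deal A

Deal A


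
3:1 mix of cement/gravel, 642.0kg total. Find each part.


Total parts = 3 + 1 = 4
cement: 642.0 × 3/4 = 481.5kg
gravel: 642.0 × 1/4 = 160.5kg
= 481.5kg and 160.5kg

481.5kg and 160.5kg


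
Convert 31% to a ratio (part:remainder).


31% means 31 parts out of 100; remainder = 69
Part : remainder = 31:69
GCD = 1
= 31:69

31:69


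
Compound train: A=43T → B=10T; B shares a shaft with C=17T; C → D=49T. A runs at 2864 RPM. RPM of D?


Stage 1: RPM_B = RPM_A × t_A/t_B = 2864 × 43/10 = 123152/10 = 12315.20
B and C share a shaft → RPM_C = RPM_B
Stage 2: RPM_D = RPM_C × t_C/t_D = RPM_A × (t_A×t_C)/(t_B×t_D)
Overall ratio = (43×17)/(10×49) = 731/490
RPM_D = 2864 × 731/490 = 2093584/490
≈ 4272.62 RPM

4272.62 RPM


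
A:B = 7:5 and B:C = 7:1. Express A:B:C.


Match B: multiply A:B by 7 → 49:35
Multiply B:C by 5 → 35:5
Combined: 49:35:5
GCD = 1
= 49:35:5

49:35:5


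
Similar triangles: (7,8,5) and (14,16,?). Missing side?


Scale factor = 14/7 = 2
Missing side = 5 × 2
= 10.0

10.0


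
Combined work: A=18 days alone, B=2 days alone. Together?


Rate of A = 1/18 per day
Rate of B = 1/2 per day
Combined rate = 1/18 + 1/2 = 20/36 ≈ 0.5556 per day
Days = 1 / combined rate = 36/20
= 1.80 days

1.80 days


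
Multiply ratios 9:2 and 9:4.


Compound ratio = (9×9) : (2×4)
= 81:8
GCD = 1
= 81:8

81:8


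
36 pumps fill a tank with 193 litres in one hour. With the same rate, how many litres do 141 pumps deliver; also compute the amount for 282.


Direct proportion: y/x = constant
k = 193/36 ≈ 5.3611
y at x=141: k × 141 = 193 × 141 / 36 = 27213/36 ≈ 755.92
y at x=282: k × 282 = 193 × 282 / 36 = 54426/36 ≈ 1511.83
= 755.92 and 1511.83

755.92 and 1511.83


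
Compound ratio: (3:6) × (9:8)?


Compound ratio = (3×9) : (6×8)
= 27:48
GCD = 3
= 9:16

9:16


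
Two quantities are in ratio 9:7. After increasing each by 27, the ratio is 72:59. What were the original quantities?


Let A = 9k, B = 7k.
(9k + 27) / (7k + 27) = 72/59
Cross-multiply: 59(9k + 27) = 72(7k + 27)
531k + 1593 = 504k + 1944
531k - 504k = 1944 - 1593
27k = 351
k = 351/27 = 13
A = 9×13 = 117, B = 7×13 = 91
= A = 117, B = 91

A = 117, B = 91


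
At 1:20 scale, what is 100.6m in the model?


Model size = real / scale
= 100.6 / 20
= 5.0300 m

5.0300 m


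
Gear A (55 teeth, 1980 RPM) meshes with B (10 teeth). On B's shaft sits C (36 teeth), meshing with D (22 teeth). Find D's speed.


Stage 1: RPM_B = RPM_A × t_A/t_B = 1980 × 55/10 = 108900/10 = 10890.00
B and C share a shaft → RPM_C = RPM_B
Stage 2: RPM_D = RPM_C × t_C/t_D = RPM_A × (t_A×t_C)/(t_B×t_D)
Overall ratio = (55×36)/(10×22) = 1980/220
RPM_D = 1980 × 1980/220 = 3920400/220
= 17820.00 RPM

17820.00 RPM


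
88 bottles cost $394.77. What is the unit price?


Unit rate = total / quantity
= 394.77 / 88
= $4.49 per unit

$4.49 per unit


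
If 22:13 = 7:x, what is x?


Cross multiply: 22 × x = 13 × 7
22x = 91
x = 91 / 22
= 4.14

4.14


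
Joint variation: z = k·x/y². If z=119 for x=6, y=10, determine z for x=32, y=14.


z = k·x/y²
Solve for k using the known point: k = z·y²/x = 119×100/6 = 11900/6 ≈ 1983.3333
Now evaluate at x=32, y=14:
z = k × 32 / 196 = (11900 × 32) / (6 × 196) = 380800/1176
≈ 323.8095

323.8095


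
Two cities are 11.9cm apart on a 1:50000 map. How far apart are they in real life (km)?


Real distance = map distance × scale
= 11.9cm × 50000
= 595000 cm = 5950.0 m
= 5.950 km

5.950 km


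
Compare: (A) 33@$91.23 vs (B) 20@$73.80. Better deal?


Deal A: $91.23/33 = $2.7645/unit
Deal B: $73.80/20 = $3.6900/unit
A is cheaper per unit
= Deal A

Deal A


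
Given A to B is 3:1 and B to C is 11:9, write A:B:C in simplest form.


Match B: multiply A:B by 11 → 33:11
Multiply B:C by 1 → 11:9
Combined: 33:11:9
GCD = 1
= 33:11:9

33:11:9


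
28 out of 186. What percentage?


Percentage = (part / whole) × 100
= (28 / 186) × 100
≈ 15.05%

15.05%


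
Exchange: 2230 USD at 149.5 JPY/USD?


Amount × rate = 2230 × 149.5
= 333385.00 JPY

333385.00 JPY


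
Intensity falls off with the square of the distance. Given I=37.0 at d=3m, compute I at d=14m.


I₁d₁² = I₂d₂²
I₂ = I₁ × (d₁/d₂)²
= 37.0 × (3/14)²
= 37.0 × 9/196
= 333/196
≈ 1.6990

1.6990


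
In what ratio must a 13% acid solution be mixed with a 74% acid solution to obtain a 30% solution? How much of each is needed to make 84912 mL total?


Let x parts of 13% mix with y parts of 74%.
13x + 74y = 30(x + y)
13x + 74y = 30x + 30y
x(13 - 30) = y(30 - 74)
x/y = (74 - 30)/(30 - 13) = 44/17
Simplify: 44:17
Total parts = 61; one part = 84912/61 = 1392.00 mL
13% solution: 44×1392.00 = 61248.00 mL
74% solution: 17×1392.00 = 23664.00 mL
= ratio 44:17; 61248.00 mL and 23664.00 mL

ratio 44:17; 61248.00 mL and 23664.00 mL


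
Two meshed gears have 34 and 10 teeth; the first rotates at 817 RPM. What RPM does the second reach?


Gear ratio = 34:10 = 17:5
RPM_B = RPM_A × (teeth_A / teeth_B)
= 817 × (34/10)
= 2777.8 RPM

2777.8 RPM


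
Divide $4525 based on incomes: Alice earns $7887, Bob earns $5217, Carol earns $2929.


Total income = 7887 + 5217 + 2929 = $16033
Alice: $4525 × 7887/16033 = $2225.95
Bob: $4525 × 5217/16033 = $1472.40
Carol: $4525 × 2929/16033 = $826.65
= Alice: $2225.95, Bob: $1472.40, Carol: $826.65

Alice: $2225.95, Bob: $1472.40, Carol: $826.65


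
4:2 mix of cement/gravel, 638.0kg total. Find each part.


Total parts = 4 + 2 = 6
cement: 638.0 × 4/6 = 425.3kg
gravel: 638.0 × 2/6 = 212.7kg
= 425.3kg and 212.7kg

425.3kg and 212.7kg


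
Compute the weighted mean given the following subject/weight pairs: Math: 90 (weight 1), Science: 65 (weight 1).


Numerator = 90×1 + 65×1
= 90 + 65
= 155
Total weight = 2
Weighted avg = 155/2
= 77.50

77.50


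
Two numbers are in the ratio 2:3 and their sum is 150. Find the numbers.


Let A = 2k, B = 3k.
2k + 3k = 150
5k = 150 → k = 150/5 = 30
A = 2×30 = 60, B = 3×30 = 90
= A = 60, B = 90

A = 60, B = 90


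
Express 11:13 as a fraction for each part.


Total parts = 11 + 13 = 24
First part: 11/24 = 11/24
Second part: 13/24 = 13/24
= 11/24 and 13/24

11/24 and 13/24


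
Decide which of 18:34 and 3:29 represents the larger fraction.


18/34 = 0.5294
3/29 = 0.1034
0.5294 > 0.1034, so 18:34 is greater
= 18:34

18:34


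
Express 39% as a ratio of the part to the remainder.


39% means 39 parts out of 100; remainder = 61
Part : remainder = 39:61
GCD = 1
= 39:61

39:61


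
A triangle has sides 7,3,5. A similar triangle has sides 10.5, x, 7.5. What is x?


Scale factor = 10.5/7 = 1.5
Missing side = 3 × 1.5
= 4.5

4.5


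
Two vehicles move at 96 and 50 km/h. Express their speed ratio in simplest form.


Ratio = 96:50
GCD = 2
Simplified = 48:25
Time ratio (same distance) = 25:48
Speed ratio = 48:25

48:25


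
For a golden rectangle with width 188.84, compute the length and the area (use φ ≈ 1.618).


φ = (1 + √5) / 2 ≈ 1.618
Length = width × φ = 188.84 × 1.618 = 305.54312
≈ 305.54
Area = width × length = 188.84 × 305.54312 = 57698.7627808 ≈ 57698.76
= Length: 305.54, Area: 57698.76

Length: 305.54, Area: 57698.76


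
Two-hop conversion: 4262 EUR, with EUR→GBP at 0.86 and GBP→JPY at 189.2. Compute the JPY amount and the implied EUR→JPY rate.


Step 1: 4262 EUR × 0.86 = 3665.32 GBP
Step 2: 3665.32 GBP × 189.2 = 693478.54 JPY
Implied rate EUR→JPY = 0.86 × 189.2 = 162.7120
= 693478.54 JPY; implied rate 162.7120 JPY/EUR

693478.54 JPY; implied rate 162.7120 JPY/EUR


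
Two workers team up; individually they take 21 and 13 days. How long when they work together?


Rate of A = 1/21 per day
Rate of B = 1/13 per day
Combined rate = 1/21 + 1/13 = 34/273 ≈ 0.1245 per day
Days = 1 / combined rate = 273/34
≈ 8.03 days

8.03 days


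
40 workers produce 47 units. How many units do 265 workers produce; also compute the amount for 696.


Direct proportion: y/x = constant
k = 47/40 = 1.1750
y at x=265: k × 265 = 47 × 265 / 40 = 12455/40 ≈ 311.38
y at x=696: k × 696 = 47 × 696 / 40 = 32712/40 = 817.80
= 311.38 and 817.80

311.38 and 817.80


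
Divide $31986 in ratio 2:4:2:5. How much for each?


Total parts = 2 + 4 + 2 + 5 = 13
Part 1: 31986 × 2/13 = 4920.92
Part 2: 31986 × 4/13 = 9841.85
Part 3: 31986 × 2/13 = 4920.92
Part 4: 31986 × 5/13 = 12302.31
= Part 1: $4920.92, Part 2: $9841.85, Part 3: $4920.92, Part 4: $12302.31

Part 1: $4920.92, Part 2: $9841.85, Part 3: $4920.92, Part 4: $12302.31


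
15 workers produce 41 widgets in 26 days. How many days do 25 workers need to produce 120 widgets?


Days ∝ work / workers, so d₂ = d₁ × (m₁/m₂) × (w₂/w₁)
Workers factor (inverse): 15/25 = 0.6000
Work factor (direct): 120/41 ≈ 2.9268
d₂ = 26 × 15/25 × 120/41 = (26 × 15 × 120) / (25 × 41) = 46800/1025
≈ 45.66 days

45.66 days


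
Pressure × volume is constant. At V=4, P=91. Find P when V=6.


Inverse proportion: x × y = constant
k = 4 × 91 = 364
y₂ = k / 6 = 364 / 6
= 60.67

60.67


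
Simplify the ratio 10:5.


GCD(10, 5) = 5
10/5 : 5/5
= 2:1

2:1


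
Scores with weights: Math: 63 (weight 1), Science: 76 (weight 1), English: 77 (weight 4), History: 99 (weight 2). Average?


Numerator = 63×1 + 76×1 + 77×4 + 99×2
= 63 + 76 + 308 + 198
= 645
Total weight = 8
Weighted avg = 645/8
= 80.63

80.63


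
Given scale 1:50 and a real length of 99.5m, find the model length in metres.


Model size = real / scale
= 99.5 / 50
= 1.9900 m

1.9900 m


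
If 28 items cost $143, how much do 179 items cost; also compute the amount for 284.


Direct proportion: y/x = constant
k = 143/28 ≈ 5.1071
y at x=179: k × 179 = 143 × 179 / 28 = 25597/28 ≈ 914.18
y at x=284: k × 284 = 143 × 284 / 28 = 40612/28 ≈ 1450.43
= 914.18 and 1450.43

914.18 and 1450.43


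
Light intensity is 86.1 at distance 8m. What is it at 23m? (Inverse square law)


I₁d₁² = I₂d₂²
I₂ = I₁ × (d₁/d₂)²
= 86.1 × (8/23)²
= 86.1 × 64/529
= 5510.4/529
≈ 10.4166

10.4166


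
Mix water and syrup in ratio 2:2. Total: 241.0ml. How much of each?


Total parts = 2 + 2 = 4
water: 241.0 × 2/4 = 120.5ml
syrup: 241.0 × 2/4 = 120.5ml
= 120.5ml and 120.5ml

120.5ml and 120.5ml


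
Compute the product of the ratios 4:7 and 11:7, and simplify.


Compound ratio = (4×11) : (7×7)
= 44:49
GCD = 1
= 44:49

44:49


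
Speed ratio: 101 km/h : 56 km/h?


Ratio = 101:56
GCD = 1
Simplified = 101:56
Time ratio (same distance) = 56:101
Speed ratio = 101:56

101:56


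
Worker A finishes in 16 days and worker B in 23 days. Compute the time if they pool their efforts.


Rate of A = 1/16 per day
Rate of B = 1/23 per day
Combined rate = 1/16 + 1/23 = 39/368 ≈ 0.1060 per day
Days = 1 / combined rate = 368/39
≈ 9.44 days

9.44 days


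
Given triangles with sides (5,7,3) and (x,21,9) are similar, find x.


Scale factor = 21/7 = 3
Missing side = 5 × 3
= 15.0

15.0


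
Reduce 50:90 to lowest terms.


GCD(50, 90) = 10
50/10 : 90/10
= 5:9

5:9


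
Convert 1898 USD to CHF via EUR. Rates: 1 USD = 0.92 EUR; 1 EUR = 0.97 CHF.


Step 1: 1898 USD × 0.92 = 1746.16 EUR
Step 2: 1746.16 EUR × 0.97 = 1693.78 CHF
Implied rate USD→CHF = 0.92 × 0.97 = 0.8924
= 1693.78 CHF

1693.78 CHF


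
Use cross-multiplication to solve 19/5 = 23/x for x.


Cross multiply: 19 × x = 5 × 23
19x = 115
x = 115 / 19
= 6.05

6.05


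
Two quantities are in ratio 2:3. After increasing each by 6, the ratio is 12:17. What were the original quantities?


Let A = 2k, B = 3k.
(2k + 6) / (3k + 6) = 12/17
Cross-multiply: 17(2k + 6) = 12(3k + 6)
34k + 102 = 36k + 72
34k - 36k = 72 - 102
-2k = -30
k = -30/-2 = 15
A = 2×15 = 30, B = 3×15 = 45
= A = 30, B = 45

A = 30, B = 45


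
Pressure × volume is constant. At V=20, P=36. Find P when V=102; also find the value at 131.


Inverse proportion: x × y = constant
k = 20 × 36 = 720
At x=102: k/102 = 7.06
At x=131: k/131 = 5.50
= 7.06 and 5.50

7.06 and 5.50


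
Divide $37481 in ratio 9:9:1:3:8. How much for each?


Total parts = 9 + 9 + 1 + 3 + 8 = 30
Part 1: 37481 × 9/30 = 11244.30
Part 2: 37481 × 9/30 = 11244.30
Part 3: 37481 × 1/30 = 1249.37
Part 4: 37481 × 3/30 = 3748.10
Part 5: 37481 × 8/30 = 9994.93
= Part 1: $11244.30, Part 2: $11244.30, Part 3: $1249.37, Part 4: $3748.10, Part 5: $9994.93

Part 1: $11244.30, Part 2: $11244.30, Part 3: $1249.37, Part 4: $3748.10, Part 5: $9994.93


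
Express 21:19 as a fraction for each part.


Total parts = 21 + 19 = 40
First part: 21/40 = 21/40
Second part: 19/40 = 19/40
= 21/40 and 19/40

21/40 and 19/40


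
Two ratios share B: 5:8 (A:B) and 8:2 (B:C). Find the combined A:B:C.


Match B: multiply A:B by 8 → 40:64
Multiply B:C by 8 → 64:16
Combined: 40:64:16
GCD = 8
= 5:8:2

5:8:2


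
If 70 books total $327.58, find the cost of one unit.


Unit rate = total / quantity
= 327.58 / 70
= $4.68 per unit

$4.68 per unit


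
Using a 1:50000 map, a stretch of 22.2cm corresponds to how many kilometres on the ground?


Real distance = map distance × scale
= 22.2cm × 50000
= 1110000 cm = 11100.0 m
= 11.100 km

11.100 km


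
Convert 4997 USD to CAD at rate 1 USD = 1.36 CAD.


Amount × rate = 4997 × 1.36
= 6795.92 CAD

6795.92 CAD


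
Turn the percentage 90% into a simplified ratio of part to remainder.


90% means 90 parts out of 100; remainder = 10
Part : remainder = 90:10
GCD = 10
= 9:1

9:1


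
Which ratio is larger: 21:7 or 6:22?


21/7 = 3.0000
6/22 = 0.2727
3.0000 > 0.2727, so 21:7 is greater
= 21:7

21:7


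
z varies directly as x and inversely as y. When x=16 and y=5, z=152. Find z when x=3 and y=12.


z = k·x/y
Solve for k using the known point: k = z·y/x = 152×5/16 = 760/16 = 47.5000
Now evaluate at x=3, y=12:
z = k × 3 / 12 = (760 × 3) / (16 × 12) = 2280/192
= 11.8750

11.8750


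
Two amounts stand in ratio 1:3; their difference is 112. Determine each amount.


Let A = 1k, B = 3k.
3k - 1k = 112
2k = 112 → k = 112/2 = 56
A = 1×56 = 56, B = 3×56 = 168
= A = 56, B = 168

A = 56, B = 168


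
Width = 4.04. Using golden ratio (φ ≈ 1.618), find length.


φ = (1 + √5) / 2 ≈ 1.618
Length = width × φ = 4.04 × 1.618 = 6.53672
≈ 6.54

6.54


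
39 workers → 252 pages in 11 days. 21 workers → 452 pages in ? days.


Days ∝ work / workers, so d₂ = d₁ × (m₁/m₂) × (w₂/w₁)
Workers factor (inverse): 39/21 ≈ 1.8571
Work factor (direct): 452/252 ≈ 1.7937
d₂ = 11 × 39/21 × 452/252 = (11 × 39 × 452) / (21 × 252) = 193908/5292
≈ 36.64 days

36.64 days


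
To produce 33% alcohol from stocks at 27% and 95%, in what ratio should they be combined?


Let x parts of 27% mix with y parts of 95%.
27x + 95y = 33(x + y)
27x + 95y = 33x + 33y
x(27 - 33) = y(33 - 95)
x/y = (95 - 33)/(33 - 27) = 62/6
Simplify: 31:3
= 31:3

31:3


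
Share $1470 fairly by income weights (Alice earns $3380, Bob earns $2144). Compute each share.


Total income = 3380 + 2144 = $5524
Alice: $1470 × 3380/5524 = $899.46
Bob: $1470 × 2144/5524 = $570.54
= Alice: $899.46, Bob: $570.54

Alice: $899.46, Bob: $570.54


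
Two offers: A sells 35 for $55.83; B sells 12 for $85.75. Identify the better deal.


Deal A: $55.83/35 = $1.5951/unit
Deal B: $85.75/12 = $7.1458/unit
A is cheaper per unit
= Deal A

Deal A


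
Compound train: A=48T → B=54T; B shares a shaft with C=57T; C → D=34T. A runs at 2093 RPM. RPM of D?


Stage 1: RPM_B = RPM_A × t_A/t_B = 2093 × 48/54 = 100464/54 ≈ 1860.44
B and C share a shaft → RPM_C = RPM_B
Stage 2: RPM_D = RPM_C × t_C/t_D = RPM_A × (t_A×t_C)/(t_B×t_D)
Overall ratio = (48×57)/(54×34) = 2736/1836
RPM_D = 2093 × 2736/1836 = 5726448/1836
≈ 3118.98 RPM

3118.98 RPM


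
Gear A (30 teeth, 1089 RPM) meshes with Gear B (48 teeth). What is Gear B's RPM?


Gear ratio = 30:48 = 5:8
RPM_B = RPM_A × (teeth_A / teeth_B)
= 1089 × (30/48)
= 680.6 RPM

680.6 RPM


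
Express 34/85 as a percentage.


Percentage = (part / whole) × 100
= (34 / 85) × 100
= 40.00%

40.00%


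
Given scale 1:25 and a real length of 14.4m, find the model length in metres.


Model size = real / scale
= 14.4 / 25
= 0.5760 m

0.5760 m


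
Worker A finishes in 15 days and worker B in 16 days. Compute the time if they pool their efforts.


Rate of A = 1/15 per day
Rate of B = 1/16 per day
Combined rate = 1/15 + 1/16 = 31/240 ≈ 0.1292 per day
Days = 1 / combined rate = 240/31
≈ 7.74 days

7.74 days


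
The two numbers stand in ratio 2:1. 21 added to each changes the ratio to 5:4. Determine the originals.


Let A = 2k, B = 1k.
(2k + 21) / (1k + 21) = 5/4
Cross-multiply: 4(2k + 21) = 5(1k + 21)
8k + 84 = 5k + 105
8k - 5k = 105 - 84
3k = 21
k = 21/3 = 7
A = 2×7 = 14, B = 1×7 = 7
= A = 14, B = 7

A = 14, B = 7


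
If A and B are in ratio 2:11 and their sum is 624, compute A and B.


Let A = 2k, B = 11k.
2k + 11k = 624
13k = 624 → k = 624/13 = 48
A = 2×48 = 96, B = 11×48 = 528
= A = 96, B = 528

A = 96, B = 528


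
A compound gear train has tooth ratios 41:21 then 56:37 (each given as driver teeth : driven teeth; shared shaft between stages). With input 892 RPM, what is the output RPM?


Stage 1: RPM_B = RPM_A × t_A/t_B = 892 × 41/21 = 36572/21 ≈ 1741.52
B and C share a shaft → RPM_C = RPM_B
Stage 2: RPM_D = RPM_C × t_C/t_D = RPM_A × (t_A×t_C)/(t_B×t_D)
Overall ratio = (41×56)/(21×37) = 2296/777
RPM_D = 892 × 2296/777 = 2048032/777
≈ 2635.82 RPM

2635.82 RPM


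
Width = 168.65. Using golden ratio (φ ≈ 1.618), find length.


φ = (1 + √5) / 2 ≈ 1.618
Length = width × φ = 168.65 × 1.618 = 272.8757
≈ 272.88

272.88


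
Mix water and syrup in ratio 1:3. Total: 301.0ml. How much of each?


Total parts = 1 + 3 = 4
water: 301.0 × 1/4 = 75.3ml
syrup: 301.0 × 3/4 = 225.8ml
= 75.3ml and 225.8ml

75.3ml and 225.8ml


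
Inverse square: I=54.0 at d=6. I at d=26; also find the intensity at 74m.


I₁d₁² = I₂d₂²
I at 26m = 54.0 × (6/26)² = 54.0 × 36/676 = 1944/676 ≈ 2.8757
I at 74m = 54.0 × (6/74)² = 54.0 × 36/5476 = 1944/5476 ≈ 0.3550
= 2.8757 and 0.3550

2.8757 and 0.3550


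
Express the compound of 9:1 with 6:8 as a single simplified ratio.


Compound ratio = (9×6) : (1×8)
= 54:8
GCD = 2
= 27:4

27:4


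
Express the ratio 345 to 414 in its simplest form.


GCD(345, 414) = 69
345/69 : 414/69
= 5:6

5:6


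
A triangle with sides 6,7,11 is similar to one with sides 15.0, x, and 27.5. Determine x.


Scale factor = 15.0/6 = 2.5
Missing side = 7 × 2.5
= 17.5

17.5


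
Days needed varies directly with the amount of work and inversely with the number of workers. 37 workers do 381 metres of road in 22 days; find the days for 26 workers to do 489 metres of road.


Days ∝ work / workers, so d₂ = d₁ × (m₁/m₂) × (w₂/w₁)
Workers factor (inverse): 37/26 ≈ 1.4231
Work factor (direct): 489/381 ≈ 1.2835
d₂ = 22 × 37/26 × 489/381 = (22 × 37 × 489) / (26 × 381) = 398046/9906
≈ 40.18 days

40.18 days


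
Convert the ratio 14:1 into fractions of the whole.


Total parts = 14 + 1 = 15
First part: 14/15 = 14/15
Second part: 1/15 = 1/15
= 14/15 and 1/15

14/15 and 1/15


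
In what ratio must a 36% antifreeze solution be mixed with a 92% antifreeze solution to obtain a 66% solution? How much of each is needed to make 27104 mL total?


Let x parts of 36% mix with y parts of 92%.
36x + 92y = 66(x + y)
36x + 92y = 66x + 66y
x(36 - 66) = y(66 - 92)
x/y = (92 - 66)/(66 - 36) = 26/30
Simplify: 13:15
Total parts = 28; one part = 27104/28 = 968.00 mL
36% solution: 13×968.00 = 12584.00 mL
92% solution: 15×968.00 = 14520.00 mL
= ratio 13:15; 12584.00 mL and 14520.00 mL

ratio 13:15; 12584.00 mL and 14520.00 mL


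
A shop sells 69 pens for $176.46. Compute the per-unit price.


Unit rate = total / quantity
= 176.46 / 69
= $2.56 per unit

$2.56 per unit


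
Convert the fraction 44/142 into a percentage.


Percentage = (part / whole) × 100
= (44 / 142) × 100
≈ 30.99%

30.99%


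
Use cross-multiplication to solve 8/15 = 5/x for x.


Cross multiply: 8 × x = 15 × 5
8x = 75
x = 75 / 8
= 9.38

9.38


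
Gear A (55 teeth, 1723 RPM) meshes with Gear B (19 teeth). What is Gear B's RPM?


Gear ratio = 55:19 = 55:19
RPM_B = RPM_A × (teeth_A / teeth_B)
= 1723 × (55/19)
= 4987.6 RPM

4987.6 RPM


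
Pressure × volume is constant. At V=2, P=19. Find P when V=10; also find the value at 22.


Inverse proportion: x × y = constant
k = 2 × 19 = 38
At x=10: k/10 = 3.80
At x=22: k/22 = 1.73
= 3.80 and 1.73

3.80 and 1.73


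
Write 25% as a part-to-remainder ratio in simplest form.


25% means 25 parts out of 100; remainder = 75
Part : remainder = 25:75
GCD = 25
= 1:3

1:3


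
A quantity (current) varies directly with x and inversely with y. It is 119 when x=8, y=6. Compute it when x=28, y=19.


z = k·x/y
Solve for k using the known point: k = z·y/x = 119×6/8 = 714/8 = 89.2500
Now evaluate at x=28, y=19:
z = k × 28 / 19 = (714 × 28) / (8 × 19) = 19992/152
≈ 131.5263

131.5263


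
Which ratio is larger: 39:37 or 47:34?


39/37 = 1.0541
47/34 = 1.3824
1.0541 < 1.3824, so 39:37 is less
= 47:34

47:34


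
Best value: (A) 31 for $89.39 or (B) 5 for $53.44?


Deal A: $89.39/31 = $2.8835/unit
Deal B: $53.44/5 = $10.6880/unit
A is cheaper per unit
= Deal A

Deal A


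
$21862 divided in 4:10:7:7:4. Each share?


Total parts = 4 + 10 + 7 + 7 + 4 = 32
Part 1: 21862 × 4/32 = 2732.75
Part 2: 21862 × 10/32 = 6831.88
Part 3: 21862 × 7/32 = 4782.31
Part 4: 21862 × 7/32 = 4782.31
Part 5: 21862 × 4/32 = 2732.75
= Part 1: $2732.75, Part 2: $6831.88, Part 3: $4782.31, Part 4: $4782.31, Part 5: $2732.75

Part 1: $2732.75, Part 2: $6831.88, Part 3: $4782.31, Part 4: $4782.31, Part 5: $2732.75


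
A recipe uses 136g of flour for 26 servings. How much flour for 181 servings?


Direct proportion: y/x = constant
k = 136/26 ≈ 5.2308
y₂ = k × 181 = 136 × 181 / 26 = 24616/26
≈ 946.77

946.77


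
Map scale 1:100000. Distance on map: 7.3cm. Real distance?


Real distance = map distance × scale
= 7.3cm × 100000
= 730000 cm = 7300.0 m
= 7.300 km

7.300 km


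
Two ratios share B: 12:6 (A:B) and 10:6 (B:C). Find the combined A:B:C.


Match B: multiply A:B by 10 → 120:60
Multiply B:C by 6 → 60:36
Combined: 120:60:36
GCD = 12
= 10:5:3

10:5:3


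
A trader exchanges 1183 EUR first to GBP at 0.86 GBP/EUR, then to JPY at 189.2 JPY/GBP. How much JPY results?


Step 1: 1183 EUR × 0.86 = 1017.38 GBP
Step 2: 1017.38 GBP × 189.2 = 192488.30 JPY
Implied rate EUR→JPY = 0.86 × 189.2 = 162.7120
= 192488.30 JPY

192488.30 JPY


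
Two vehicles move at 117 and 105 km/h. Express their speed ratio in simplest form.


Ratio = 117:105
GCD = 3
Simplified = 39:35
Time ratio (same distance) = 35:39
Speed ratio = 39:35

39:35


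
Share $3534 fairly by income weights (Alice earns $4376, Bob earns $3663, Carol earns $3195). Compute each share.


Total income = 4376 + 3663 + 3195 = $11234
Alice: $3534 × 4376/11234 = $1376.61
Bob: $3534 × 3663/11234 = $1152.31
Carol: $3534 × 3195/11234 = $1005.09
= Alice: $1376.61, Bob: $1152.31, Carol: $1005.09

Alice: $1376.61, Bob: $1152.31, Carol: $1005.09


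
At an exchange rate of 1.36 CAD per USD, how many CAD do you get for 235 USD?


Amount × rate = 235 × 1.36
= 319.60 CAD

319.60 CAD


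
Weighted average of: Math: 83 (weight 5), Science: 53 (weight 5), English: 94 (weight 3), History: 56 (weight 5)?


Numerator = 83×5 + 53×5 + 94×3 + 56×5
= 415 + 265 + 282 + 280
= 1242
Total weight = 18
Weighted avg = 1242/18
= 69.00

69.00


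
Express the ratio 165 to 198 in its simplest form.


GCD(165, 198) = 33
165/33 : 198/33
= 5:6

5:6


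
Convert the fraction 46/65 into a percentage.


Percentage = (part / whole) × 100
= (46 / 65) × 100
≈ 70.77%

70.77%


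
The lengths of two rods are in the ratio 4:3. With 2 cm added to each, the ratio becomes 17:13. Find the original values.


Let A = 4k, B = 3k.
(4k + 2) / (3k + 2) = 17/13
Cross-multiply: 13(4k + 2) = 17(3k + 2)
52k + 26 = 51k + 34
52k - 51k = 34 - 26
1k = 8
k = 8/1 = 8
A = 4×8 = 32, B = 3×8 = 24
= A = 32, B = 24

A = 32, B = 24


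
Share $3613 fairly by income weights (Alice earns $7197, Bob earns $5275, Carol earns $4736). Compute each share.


Total income = 7197 + 5275 + 4736 = $17208
Alice: $3613 × 7197/17208 = $1511.09
Bob: $3613 × 5275/17208 = $1107.54
Carol: $3613 × 4736/17208 = $994.37
= Alice: $1511.09, Bob: $1107.54, Carol: $994.37

Alice: $1511.09, Bob: $1107.54, Carol: $994.37


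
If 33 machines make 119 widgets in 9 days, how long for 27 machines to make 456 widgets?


Days ∝ work / workers, so d₂ = d₁ × (m₁/m₂) × (w₂/w₁)
Workers factor (inverse): 33/27 ≈ 1.2222
Work factor (direct): 456/119 ≈ 3.8319
d₂ = 9 × 33/27 × 456/119 = (9 × 33 × 456) / (27 × 119) = 135432/3213
≈ 42.15 days

42.15 days


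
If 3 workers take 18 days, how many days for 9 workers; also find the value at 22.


Inverse proportion: x × y = constant
k = 3 × 18 = 54
At x=9: k/9 = 6.00
At x=22: k/22 = 2.45
= 6.00 and 2.45

6.00 and 2.45


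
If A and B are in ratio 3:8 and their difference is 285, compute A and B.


Let A = 3k, B = 8k.
8k - 3k = 285
5k = 285 → k = 285/5 = 57
A = 3×57 = 171, B = 8×57 = 456
= A = 171, B = 456

A = 171, B = 456


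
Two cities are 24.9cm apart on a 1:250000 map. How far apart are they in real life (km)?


Real distance = map distance × scale
= 24.9cm × 250000
= 6225000 cm = 62250.0 m
= 62.250 km

62.250 km


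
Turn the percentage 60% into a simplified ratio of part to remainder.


60% means 60 parts out of 100; remainder = 40
Part : remainder = 60:40
GCD = 20
= 3:2

3:2


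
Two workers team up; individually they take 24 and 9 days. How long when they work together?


Rate of A = 1/24 per day
Rate of B = 1/9 per day
Combined rate = 1/24 + 1/9 = 33/216 ≈ 0.1528 per day
Days = 1 / combined rate = 216/33
≈ 6.55 days

6.55 days


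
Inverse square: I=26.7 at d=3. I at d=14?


I₁d₁² = I₂d₂²
I₂ = I₁ × (d₁/d₂)²
= 26.7 × (3/14)²
= 26.7 × 9/196
= 240.3/196
≈ 1.2260

1.2260


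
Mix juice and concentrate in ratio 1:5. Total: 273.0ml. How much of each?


Total parts = 1 + 5 = 6
juice: 273.0 × 1/6 = 45.5ml
concentrate: 273.0 × 5/6 = 227.5ml
= 45.5ml and 227.5ml

45.5ml and 227.5ml


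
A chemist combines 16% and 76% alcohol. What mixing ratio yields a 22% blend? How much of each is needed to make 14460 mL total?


Let x parts of 16% mix with y parts of 76%.
16x + 76y = 22(x + y)
16x + 76y = 22x + 22y
x(16 - 22) = y(22 - 76)
x/y = (76 - 22)/(22 - 16) = 54/6
Simplify: 9:1
Total parts = 10; one part = 14460/10 = 1446.00 mL
16% solution: 9×1446.00 = 13014.00 mL
76% solution: 1×1446.00 = 1446.00 mL
= ratio 9:1; 13014.00 mL and 1446.00 mL

ratio 9:1; 13014.00 mL and 1446.00 mL


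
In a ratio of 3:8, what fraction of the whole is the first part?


Total parts = 3 + 8 = 11
First part: 3/11 = 3/11
= 3/11

3/11


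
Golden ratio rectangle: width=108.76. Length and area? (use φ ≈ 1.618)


φ = (1 + √5) / 2 ≈ 1.618
Length = width × φ = 108.76 × 1.618 = 175.97368
≈ 175.97
Area = width × length = 108.76 × 175.97368 = 19138.8974368 ≈ 19138.90
= Length: 175.97, Area: 19138.90

Length: 175.97, Area: 19138.90


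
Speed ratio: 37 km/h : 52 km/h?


Ratio = 37:52
GCD = 1
Simplified = 37:52
Time ratio (same distance) = 52:37
Speed ratio = 37:52

37:52


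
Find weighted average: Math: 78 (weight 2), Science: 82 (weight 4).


Numerator = 78×2 + 82×4
= 156 + 328
= 484
Total weight = 6
Weighted avg = 484/6
= 80.67

80.67


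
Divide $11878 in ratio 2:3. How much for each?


Total parts = 2 + 3 = 5
Part 1: 11878 × 2/5 = 4751.20
Part 2: 11878 × 3/5 = 7126.80
= Part 1: $4751.20, Part 2: $7126.80

Part 1: $4751.20, Part 2: $7126.80


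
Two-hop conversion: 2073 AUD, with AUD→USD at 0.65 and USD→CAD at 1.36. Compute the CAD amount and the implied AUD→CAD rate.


Step 1: 2073 AUD × 0.65 = 1347.45 USD
Step 2: 1347.45 USD × 1.36 = 1832.53 CAD
Implied rate AUD→CAD = 0.65 × 1.36 = 0.8840
= 1832.53 CAD; implied rate 0.8840 CAD/AUD

1832.53 CAD; implied rate 0.8840 CAD/AUD
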